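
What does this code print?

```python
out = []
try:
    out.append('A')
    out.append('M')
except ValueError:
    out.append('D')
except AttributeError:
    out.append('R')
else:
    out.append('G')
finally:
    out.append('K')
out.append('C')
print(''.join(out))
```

Execution trace: 'A' (try body) → 'M' (try body, no exception) → 'G' (else) → 'K' (finally) → 'C' (after the try/except). Output: AMGKC

Answer: AMGKC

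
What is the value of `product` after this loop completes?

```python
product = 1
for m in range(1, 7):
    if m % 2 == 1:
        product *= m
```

Product of odd numbers 1 to 6
`product` takes the values: 1 → 3 → 15

Answer: 15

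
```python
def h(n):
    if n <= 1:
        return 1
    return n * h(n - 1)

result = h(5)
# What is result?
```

h(5) = 5 * 4 * 3 * 2 * 1 = 120

Answer: 120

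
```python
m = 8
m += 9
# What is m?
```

Trace:
`m = 8` → m = 8
`m += 9` → m = 17
So m = 17

Answer: 17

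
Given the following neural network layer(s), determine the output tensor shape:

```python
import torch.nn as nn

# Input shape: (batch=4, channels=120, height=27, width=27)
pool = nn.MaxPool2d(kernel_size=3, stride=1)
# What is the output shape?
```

Input: (4, 120, 27, 27) -> Output: (4, 120, 25, 25)

Answer: (4, 120, 25, 25)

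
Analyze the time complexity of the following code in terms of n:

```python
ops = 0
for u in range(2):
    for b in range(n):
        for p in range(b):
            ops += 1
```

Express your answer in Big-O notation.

Each loop level contributes: 1 × n × n. Multiplying the contributions gives O(n^2).

Answer: O(n^2)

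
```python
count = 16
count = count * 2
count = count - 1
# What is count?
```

Trace:
`count = 16` → count = 16
`count = count * 2` → count = 32
`count = count - 1` → count = 31
So count = 31

Answer: 31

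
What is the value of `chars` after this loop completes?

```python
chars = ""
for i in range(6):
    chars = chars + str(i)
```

Concatenate digits 0 to 5
`chars` takes the values: "" → "0" → "01" → "012" → "0123" → "01234" → "012345"

Answer: "012345"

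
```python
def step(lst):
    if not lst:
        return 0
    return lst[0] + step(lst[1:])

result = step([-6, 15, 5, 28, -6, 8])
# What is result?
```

(-6) + 15 + 5 + 28 + (-6) + 8 + 0 = 44

Answer: 44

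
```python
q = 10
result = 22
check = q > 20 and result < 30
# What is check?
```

Trace:
`q = 10` → q = 10
`result = 22` → result = 22
`check = q > 20 and result < 30` → check = False
So check = False

Answer: False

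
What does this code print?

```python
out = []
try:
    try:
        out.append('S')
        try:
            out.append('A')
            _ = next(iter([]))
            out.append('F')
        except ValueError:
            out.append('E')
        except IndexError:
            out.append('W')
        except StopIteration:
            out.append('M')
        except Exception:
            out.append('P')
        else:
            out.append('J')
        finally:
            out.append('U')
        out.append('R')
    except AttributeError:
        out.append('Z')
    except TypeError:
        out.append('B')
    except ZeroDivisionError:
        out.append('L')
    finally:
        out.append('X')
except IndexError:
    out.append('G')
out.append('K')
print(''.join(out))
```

Execution trace: 'S' (try body) → 'A' (inner try body) → 'M' (inner except StopIteration) → 'U' (inner finally) → 'R' (try body, no exception) → 'X' (finally) → 'K' (after the try/except). Output: SAMURXK

Answer: SAMURXK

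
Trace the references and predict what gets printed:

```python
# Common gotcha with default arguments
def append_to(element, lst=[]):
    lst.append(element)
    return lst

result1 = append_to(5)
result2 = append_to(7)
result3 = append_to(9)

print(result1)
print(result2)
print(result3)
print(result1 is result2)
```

Key concept: mutable default argument gotcha.
Step by step:
`result1 = append_to(5)` → result1 = [5]
`result2 = append_to(7)` → result1 = [5, 7] (same object as result2); result2 = [5, 7] (same object as result1)
`result3 = append_to(9)` → result1 = [5, 7, 9] (same object as result2, result3); result2 = [5, 7, 9] (same object as result1, result3); result3 = [5, 7, 9] (same object as result1, result2)
`print(result1)` → prints [5, 7, 9]
`print(result2)` → prints [5, 7, 9]
`print(result3)` → prints [5, 7, 9]
`print(result1 is result2)` → prints True

Answer:
[5, 7, 9]
[5, 7, 9]
[5, 7, 9]
True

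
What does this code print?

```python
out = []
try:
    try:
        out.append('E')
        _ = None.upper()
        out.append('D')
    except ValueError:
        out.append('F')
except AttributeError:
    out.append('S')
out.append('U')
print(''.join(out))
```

Execution trace: 'E' (try body) → 'S' (outer except AttributeError) → 'U' (after the try/except). Output: ESU

Answer: ESU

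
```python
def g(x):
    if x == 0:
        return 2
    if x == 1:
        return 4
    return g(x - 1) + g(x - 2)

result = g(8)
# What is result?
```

Build up from base cases: g(0)=2, g(1)=4, g(2)=6, g(3)=10, g(4)=16, g(5)=26, g(6)=42, ..., g(8)=110

Answer: 110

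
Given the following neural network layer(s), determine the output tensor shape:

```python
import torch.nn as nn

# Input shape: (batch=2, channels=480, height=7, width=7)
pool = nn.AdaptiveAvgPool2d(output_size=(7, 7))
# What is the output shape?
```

Input: (2, 480, 7, 7) -> Output: (2, 480, 7, 7)

Answer: (2, 480, 7, 7)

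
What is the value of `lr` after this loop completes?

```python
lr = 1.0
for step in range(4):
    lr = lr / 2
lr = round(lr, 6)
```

Halving LR 4 times: 1 / 2^4
`lr` takes the values: 1.0 → 0.5 → 0.25 → 0.125 → 0.0625

Answer: 0.0625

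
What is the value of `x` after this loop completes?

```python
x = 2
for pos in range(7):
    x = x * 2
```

Multiply by 2, 7 times: 2 * 2^7 = 256
`x` takes the values: 2 → 4 → 8 → 16 → 32 → 64 → 128 → 256

Answer: 256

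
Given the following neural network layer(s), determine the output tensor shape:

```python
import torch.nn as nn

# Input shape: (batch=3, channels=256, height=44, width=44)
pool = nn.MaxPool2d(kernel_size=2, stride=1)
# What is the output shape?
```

Input: (3, 256, 44, 44) -> Output: (3, 256, 43, 43)

Answer: (3, 256, 43, 43)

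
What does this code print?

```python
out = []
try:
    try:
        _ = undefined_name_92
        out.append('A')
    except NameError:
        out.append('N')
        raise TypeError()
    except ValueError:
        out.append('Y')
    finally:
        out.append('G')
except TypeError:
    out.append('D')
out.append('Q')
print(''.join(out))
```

Execution trace: 'N' (inner except NameError) → 'G' (inner finally) → 'D' (outer except TypeError) → 'Q' (after the try/except). Output: NGDQ

Answer: NGDQ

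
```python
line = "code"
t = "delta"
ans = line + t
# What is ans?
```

Trace:
`line = "code"` → line = 'code'
`t = "delta"` → t = 'delta'
`ans = line + t` → ans = 'codedelta'
So ans = 'codedelta'

Answer: 'codedelta'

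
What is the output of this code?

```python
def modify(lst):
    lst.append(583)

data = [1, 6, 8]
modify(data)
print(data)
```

Key concept: function modifies passed list.
Step by step:
`data = [1, 6, 8]` → data = [1, 6, 8]
`modify(data)` → data = [1, 6, 8, 583]
`print(data)` → prints [1, 6, 8, 583]

Answer: [1, 6, 8, 583]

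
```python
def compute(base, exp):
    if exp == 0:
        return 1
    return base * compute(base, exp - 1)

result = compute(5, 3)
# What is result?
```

compute(5, 3) = 5 * 5 * 5 = 125

Answer: 125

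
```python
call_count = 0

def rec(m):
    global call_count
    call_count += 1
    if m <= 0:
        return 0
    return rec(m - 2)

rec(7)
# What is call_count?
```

Linear recursion stepping by 2: 5 calls from m=7 down to ≤0.

Answer: 5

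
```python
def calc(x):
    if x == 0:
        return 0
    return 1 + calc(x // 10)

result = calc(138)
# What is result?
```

Count of digits of 138: 3

Answer: 3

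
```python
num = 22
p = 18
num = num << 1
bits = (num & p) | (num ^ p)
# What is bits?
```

Trace:
`num = 22` → num = 22
`p = 18` → p = 18
`num = num << 1` → num = 44
`bits = (num & p) | (num ^ p)` → bits = 62
So bits = 62

Answer: 62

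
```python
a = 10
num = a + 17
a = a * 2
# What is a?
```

Trace:
`a = 10` → a = 10
`num = a + 17` → num = 27
`a = a * 2` → a = 20
So a = 20

Answer: 20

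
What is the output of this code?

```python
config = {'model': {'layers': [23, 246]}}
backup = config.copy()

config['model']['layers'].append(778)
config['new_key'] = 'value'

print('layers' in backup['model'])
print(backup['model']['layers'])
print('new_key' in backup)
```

Key concept: shallow copy gotcha with nested dict.
Step by step:
`config = {'model': {'layers': [23, 246]}}` → config = {'model': {'layers': [23, 246]}}
`backup = config.copy()` → backup = {'model': {'layers': [23, 246]}}
`config['model']['layers'].append(778)` → config = {'model': {'layers': [23, 246, 778]}}; backup = {'model': {'layers': [23, 246, 778]}}
`config['new_key'] = 'value'` → config = {'model': {'layers': [23, 246, 778]}, 'new_key': 'value'}
`print('layers' in backup['model'])` → prints True
`print(backup['model']['layers'])` → prints [23, 246, 778]
`print('new_key' in backup)` → prints False

Answer:
True
[23, 246, 778]
False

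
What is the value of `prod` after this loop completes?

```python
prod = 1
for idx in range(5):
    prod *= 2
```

2^5 = 32
`prod` takes the values: 1 → 2 → 4 → 8 → 16 → 32

Answer: 32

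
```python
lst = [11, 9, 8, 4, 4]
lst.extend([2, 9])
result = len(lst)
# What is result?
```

Trace:
`lst = [11, 9, 8, 4, 4]` → lst = [11, 9, 8, 4, 4]
`lst.extend([2, 9])` → lst = [11, 9, 8, 4, 4, 2, 9]
`result = len(lst)` → result = 7
So result = 7

Answer: 7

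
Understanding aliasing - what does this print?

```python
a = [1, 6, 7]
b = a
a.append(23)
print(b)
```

Key concept: basic list aliasing.
Step by step:
`a = [1, 6, 7]` → a = [1, 6, 7]
`b = a` → b = [1, 6, 7] (same object as a)
`a.append(23)` → a = [1, 6, 7, 23] (same object as b); b = [1, 6, 7, 23] (same object as a)
`print(b)` → prints [1, 6, 7, 23]

Answer: [1, 6, 7, 23]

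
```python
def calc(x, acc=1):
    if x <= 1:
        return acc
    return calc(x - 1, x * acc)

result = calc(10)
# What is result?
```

Accumulator trace (n, acc): (10, 1) -> (9, 10) -> (8, 90) -> (7, 720) -> (6, 5040) -> (5, 30240) -> (4, 151200) -> (3, 604800) -> (2, 1814400) -> (1, 3628800) -> return 3628800

Answer: 3628800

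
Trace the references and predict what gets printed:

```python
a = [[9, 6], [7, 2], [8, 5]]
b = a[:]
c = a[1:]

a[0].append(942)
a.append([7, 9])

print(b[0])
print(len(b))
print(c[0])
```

Key concept: slice with nested mutation.
Step by step:
`a = [[9, 6], [7, 2], [8, 5]]` → a = [[9, 6], [7, 2], [8, 5]]
`b = a[:]` → b = [[9, 6], [7, 2], [8, 5]]
`c = a[1:]` → c = [[7, 2], [8, 5]]
`a[0].append(942)` → a = [[9, 6, 942], [7, 2], [8, 5]]; b = [[9, 6, 942], [7, 2], [8, 5]]
`a.append([7, 9])` → a = [[9, 6, 942], [7, 2], [8, 5], [7, 9]]
`print(b[0])` → prints [9, 6, 942]
`print(len(b))` → prints 3
`print(c[0])` → prints [7, 2]

Answer:
[9, 6, 942]
3
[7, 2]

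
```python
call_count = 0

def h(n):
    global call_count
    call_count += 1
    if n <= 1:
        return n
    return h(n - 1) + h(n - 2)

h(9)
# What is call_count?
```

Calls(n) = 1 + Calls(n-1) + Calls(n-2); Calls(0)=Calls(1)=1. For n=9 this gives 109.

Answer: 109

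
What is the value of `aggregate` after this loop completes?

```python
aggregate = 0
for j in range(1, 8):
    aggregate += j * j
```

Sum of squares 1² to 7² = 140
`aggregate` takes the values: 0 → 1 → 5 → 14 → 30 → 55 → 91 → 140

Answer: 140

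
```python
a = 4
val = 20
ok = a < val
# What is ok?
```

Trace:
`a = 4` → a = 4
`val = 20` → val = 20
`ok = a < val` → ok = True
So ok = True

Answer: True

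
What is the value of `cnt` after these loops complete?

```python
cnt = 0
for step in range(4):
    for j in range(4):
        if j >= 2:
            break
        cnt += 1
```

Inner breaks at 2, outer runs 4 times
`cnt` takes the values: 0 → 1 → 2 → 3 → 4 → 5 → 6 → 7 → 8

Answer: 8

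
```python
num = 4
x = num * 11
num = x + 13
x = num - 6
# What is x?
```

Trace:
`num = 4` → num = 4
`x = num * 11` → x = 44
`num = x + 13` → num = 57
`x = num - 6` → x = 51
So x = 51

Answer: 51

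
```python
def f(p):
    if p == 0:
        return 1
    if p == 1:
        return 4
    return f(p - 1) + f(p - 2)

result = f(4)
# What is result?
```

Build up from base cases: f(0)=1, f(1)=4, f(2)=5, f(3)=9, f(4)=14

Answer: 14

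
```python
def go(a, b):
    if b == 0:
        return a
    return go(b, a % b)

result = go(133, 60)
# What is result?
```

go(133, 60) -> go(60, 13) -> go(13, 8) -> go(8, 5) -> go(5, 3) -> go(3, 2) -> go(2, 1) -> go(1, 0) -> 1

Answer: 1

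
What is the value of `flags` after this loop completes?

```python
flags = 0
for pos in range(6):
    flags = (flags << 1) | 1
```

Build 6 consecutive 1-bits: 0b111111
`flags` takes the values: 0 → 1 → 3 → 7 → 15 → 31 → 63

Answer: 63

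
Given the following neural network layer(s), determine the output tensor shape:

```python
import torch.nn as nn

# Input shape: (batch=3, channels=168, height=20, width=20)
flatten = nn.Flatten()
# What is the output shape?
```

Input: (3, 168, 20, 20) -> Output: (3, 67200)

Answer: (3, 67200)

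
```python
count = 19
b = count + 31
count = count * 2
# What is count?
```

Trace:
`count = 19` → count = 19
`b = count + 31` → b = 50
`count = count * 2` → count = 38
So count = 38

Answer: 38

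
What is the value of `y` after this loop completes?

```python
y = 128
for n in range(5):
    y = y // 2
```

Halve 5 times: 128 // 2^5 = 4
`y` takes the values: 128 → 64 → 32 → 16 → 8 → 4

Answer: 4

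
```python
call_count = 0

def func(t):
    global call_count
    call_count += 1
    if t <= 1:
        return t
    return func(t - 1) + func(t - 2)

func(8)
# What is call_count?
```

Calls(t) = 1 + Calls(t-1) + Calls(t-2); Calls(0)=Calls(1)=1. For t=8 this gives 67.

Answer: 67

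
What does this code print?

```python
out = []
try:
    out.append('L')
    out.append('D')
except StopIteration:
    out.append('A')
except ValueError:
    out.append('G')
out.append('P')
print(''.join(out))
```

Execution trace: 'L' (try body) → 'D' (try body, no exception) → 'P' (after the try/except). Output: LDP

Answer: LDP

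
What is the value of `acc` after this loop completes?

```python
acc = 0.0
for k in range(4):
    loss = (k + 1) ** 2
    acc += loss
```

Sum of squared losses 1² + 2² + ... + 4²
`acc` takes the values: 0.0 → 1.0 → 5.0 → 14.0 → 30.0

Answer: 30.0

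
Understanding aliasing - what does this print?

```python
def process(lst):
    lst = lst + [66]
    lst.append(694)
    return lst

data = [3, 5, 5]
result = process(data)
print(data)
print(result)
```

Key concept: rebinding parameter vs mutation.
Step by step:
`data = [3, 5, 5]` → data = [3, 5, 5]
`result = process(data)` → result = [3, 5, 5, 66, 694]
`print(data)` → prints [3, 5, 5]
`print(result)` → prints [3, 5, 5, 66, 694]

Answer:
[3, 5, 5]
[3, 5, 5, 66, 694]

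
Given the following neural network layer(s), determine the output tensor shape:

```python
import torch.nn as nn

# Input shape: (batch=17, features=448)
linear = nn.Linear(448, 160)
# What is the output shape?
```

Input: (17, 448) -> Output: (17, 160)

Answer: (17, 160)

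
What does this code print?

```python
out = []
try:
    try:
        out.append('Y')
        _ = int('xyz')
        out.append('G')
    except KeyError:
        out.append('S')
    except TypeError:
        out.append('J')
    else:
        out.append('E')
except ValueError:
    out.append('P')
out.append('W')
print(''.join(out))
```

Execution trace: 'Y' (try body) → 'P' (outer except ValueError) → 'W' (after the try/except). Output: YPW

Answer: YPW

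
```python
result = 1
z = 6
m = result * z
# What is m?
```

Trace:
`result = 1` → result = 1
`z = 6` → z = 6
`m = result * z` → m = 6
So m = 6

Answer: 6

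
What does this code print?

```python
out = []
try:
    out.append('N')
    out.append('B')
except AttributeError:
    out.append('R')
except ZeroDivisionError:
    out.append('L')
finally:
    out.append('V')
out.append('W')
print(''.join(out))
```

Execution trace: 'N' (try body) → 'B' (try body, no exception) → 'V' (finally) → 'W' (after the try/except). Output: NBVW

Answer: NBVW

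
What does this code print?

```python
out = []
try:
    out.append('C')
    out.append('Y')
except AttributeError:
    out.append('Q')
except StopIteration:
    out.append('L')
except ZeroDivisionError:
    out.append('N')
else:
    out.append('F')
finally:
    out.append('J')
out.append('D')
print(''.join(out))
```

Execution trace: 'C' (try body) → 'Y' (try body, no exception) → 'F' (else) → 'J' (finally) → 'D' (after the try/except). Output: CYFJD

Answer: CYFJD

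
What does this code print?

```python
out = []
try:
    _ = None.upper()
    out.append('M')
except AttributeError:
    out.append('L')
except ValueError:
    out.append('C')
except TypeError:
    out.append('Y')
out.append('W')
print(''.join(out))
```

Execution trace: 'L' (except AttributeError) → 'W' (after the try/except). Output: LW

Answer: LW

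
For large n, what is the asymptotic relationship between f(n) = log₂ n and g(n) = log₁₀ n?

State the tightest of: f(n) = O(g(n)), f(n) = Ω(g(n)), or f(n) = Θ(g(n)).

log₂ n vs log₁₀ n: f(n) = Θ(g(n)) — they are asymptotically equivalent (log bases differ by a constant factor).

Answer: f(n) = Θ(g(n)) — they are asymptotically equivalent (log bases differ by a constant factor).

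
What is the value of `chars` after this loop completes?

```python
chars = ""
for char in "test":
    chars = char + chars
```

Reverse 'test'
`chars` takes the values: "" → "t" → "et" → "set" → "tset"

Answer: "tset"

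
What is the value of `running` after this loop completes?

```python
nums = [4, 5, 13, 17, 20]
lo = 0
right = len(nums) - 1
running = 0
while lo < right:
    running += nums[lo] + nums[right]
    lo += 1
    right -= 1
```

Sum of pairs from ends
`running` takes the values: 0 → 24 → 46

Answer: 46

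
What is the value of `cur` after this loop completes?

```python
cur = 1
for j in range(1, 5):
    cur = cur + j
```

Start at 1, add 1 through 4
`cur` takes the values: 1 → 2 → 4 → 7 → 11

Answer: 11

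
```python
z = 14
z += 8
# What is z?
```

Trace:
`z = 14` → z = 14
`z += 8` → z = 22
So z = 22

Answer: 22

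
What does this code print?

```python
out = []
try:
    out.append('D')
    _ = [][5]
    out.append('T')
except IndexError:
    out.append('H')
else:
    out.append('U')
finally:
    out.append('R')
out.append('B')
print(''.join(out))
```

Execution trace: 'D' (try body) → 'H' (except IndexError) → 'R' (finally) → 'B' (after the try/except). Output: DHRB

Answer: DHRB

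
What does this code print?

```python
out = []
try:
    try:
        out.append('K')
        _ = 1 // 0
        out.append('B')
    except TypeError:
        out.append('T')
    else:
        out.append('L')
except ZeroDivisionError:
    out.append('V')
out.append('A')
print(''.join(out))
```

Execution trace: 'K' (try body) → 'V' (outer except ZeroDivisionError) → 'A' (after the try/except). Output: KVA

Answer: KVA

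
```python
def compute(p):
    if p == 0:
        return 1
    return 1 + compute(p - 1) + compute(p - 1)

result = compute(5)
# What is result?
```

compute(p) = 1 + 2·compute(p-1), compute(0)=1. Closed form: (1+1)·2^5 - 1 = 63.

Answer: 63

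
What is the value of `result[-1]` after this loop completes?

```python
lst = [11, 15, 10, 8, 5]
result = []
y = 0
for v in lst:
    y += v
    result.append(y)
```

Cumulative sum ends at 49
`result` takes the values: [] → [11] → [11, 26] → [11, 26, 36] → [11, 26, 36, 44] → [11, 26, 36, 44, 49]
So `result[-1]` = 49

Answer: 49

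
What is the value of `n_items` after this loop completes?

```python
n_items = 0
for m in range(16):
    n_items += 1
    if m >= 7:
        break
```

Loop breaks when m reaches 7, n_items is 8
`n_items` takes the values: 0 → 1 → 2 → 3 → 4 → 5 → 6 → 7 → 8

Answer: 8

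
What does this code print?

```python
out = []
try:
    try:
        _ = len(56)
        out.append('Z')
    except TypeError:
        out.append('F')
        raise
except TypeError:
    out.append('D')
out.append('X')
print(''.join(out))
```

Execution trace: 'F' (inner except TypeError) → 'D' (outer except TypeError) → 'X' (after the try/except). Output: FDX

Answer: FDX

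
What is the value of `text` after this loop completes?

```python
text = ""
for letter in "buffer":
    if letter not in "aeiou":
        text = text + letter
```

Remove vowels from 'buffer'
`text` takes the values: "" → "b" → "bf" → "bff" → "bffr"

Answer: "bffr"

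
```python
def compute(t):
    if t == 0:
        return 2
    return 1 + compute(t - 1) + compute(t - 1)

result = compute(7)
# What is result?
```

compute(t) = 1 + 2·compute(t-1), compute(0)=2. Closed form: (2+1)·2^7 - 1 = 383.

Answer: 383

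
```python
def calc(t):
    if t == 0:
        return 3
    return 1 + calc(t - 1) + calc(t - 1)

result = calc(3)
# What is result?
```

calc(t) = 1 + 2·calc(t-1), calc(0)=3. Closed form: (3+1)·2^3 - 1 = 31.

Answer: 31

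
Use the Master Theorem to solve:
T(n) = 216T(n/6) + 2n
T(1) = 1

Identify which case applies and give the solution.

a=216, b=6, f(n)=2n. log_6(216) = 3. Since c=1 < 3, Case 1 applies: T(n) = Θ(n^log_b(a)) = O(n^3).

Answer: O(n^3) - Case 1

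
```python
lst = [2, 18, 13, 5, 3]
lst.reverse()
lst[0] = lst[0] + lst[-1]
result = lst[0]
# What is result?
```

Trace:
`lst = [2, 18, 13, 5, 3]` → lst = [2, 18, 13, 5, 3]
`lst.reverse()` → lst = [3, 5, 13, 18, 2]
`lst[0] = lst[0] + lst[-1]` → lst = [5, 5, 13, 18, 2]
`result = lst[0]` → result = 5
So result = 5

Answer: 5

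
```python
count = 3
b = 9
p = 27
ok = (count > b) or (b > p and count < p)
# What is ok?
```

Trace:
`count = 3` → count = 3
`b = 9` → b = 9
`p = 27` → p = 27
`ok = (count > b) or (b > p and count < p)` → ok = False
So ok = False

Answer: False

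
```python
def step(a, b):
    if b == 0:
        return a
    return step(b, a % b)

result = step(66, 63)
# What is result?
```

step(66, 63) -> step(63, 3) -> step(3, 0) -> 3

Answer: 3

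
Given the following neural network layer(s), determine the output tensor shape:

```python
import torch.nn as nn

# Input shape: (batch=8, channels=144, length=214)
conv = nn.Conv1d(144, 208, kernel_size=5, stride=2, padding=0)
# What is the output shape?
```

Input: (8, 144, 214) -> Output: (8, 208, 105)

Answer: (8, 208, 105)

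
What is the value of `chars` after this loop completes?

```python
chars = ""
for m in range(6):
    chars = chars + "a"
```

Repeat 'a' 6 times
`chars` takes the values: "" → "a" → "aa" → "aaa" → "aaaa" → "aaaaa" → "aaaaaa"

Answer: "aaaaaa"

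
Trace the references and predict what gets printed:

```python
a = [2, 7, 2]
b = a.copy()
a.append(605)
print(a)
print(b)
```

Key concept: list.copy() creates independent copy.
Step by step:
`a = [2, 7, 2]` → a = [2, 7, 2]
`b = a.copy()` → b = [2, 7, 2]
`a.append(605)` → a = [2, 7, 2, 605]
`print(a)` → prints [2, 7, 2, 605]
`print(b)` → prints [2, 7, 2]

Answer:
[2, 7, 2, 605]
[2, 7, 2]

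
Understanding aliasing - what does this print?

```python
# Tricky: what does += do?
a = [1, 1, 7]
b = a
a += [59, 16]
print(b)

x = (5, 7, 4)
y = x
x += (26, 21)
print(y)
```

Key concept: += behavior differs for mutable vs immutable.
Step by step:
`a = [1, 1, 7]` → a = [1, 1, 7]
`b = a` → b = [1, 1, 7] (same object as a)
`a += [59, 16]` → a = [1, 1, 7, 59, 16] (same object as b); b = [1, 1, 7, 59, 16] (same object as a)
`print(b)` → prints [1, 1, 7, 59, 16]
`x = (5, 7, 4)` → x = (5, 7, 4)
`y = x` → y = (5, 7, 4)
`x += (26, 21)` → x = (5, 7, 4, 26, 21)
`print(y)` → prints (5, 7, 4)

Answer:
[1, 1, 7, 59, 16]
(5, 7, 4)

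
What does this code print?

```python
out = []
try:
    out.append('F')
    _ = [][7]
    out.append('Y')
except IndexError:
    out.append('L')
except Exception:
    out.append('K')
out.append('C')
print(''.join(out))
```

Execution trace: 'F' (try body) → 'L' (except IndexError) → 'C' (after the try/except). Output: FLC

Answer: FLC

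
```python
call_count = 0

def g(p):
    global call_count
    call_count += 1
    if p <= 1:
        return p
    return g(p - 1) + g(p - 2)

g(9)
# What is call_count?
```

Calls(p) = 1 + Calls(p-1) + Calls(p-2); Calls(0)=Calls(1)=1. For p=9 this gives 109.

Answer: 109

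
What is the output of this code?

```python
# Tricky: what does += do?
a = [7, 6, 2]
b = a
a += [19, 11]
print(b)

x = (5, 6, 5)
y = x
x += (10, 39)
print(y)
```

Key concept: += behavior differs for mutable vs immutable.
Step by step:
`a = [7, 6, 2]` → a = [7, 6, 2]
`b = a` → b = [7, 6, 2] (same object as a)
`a += [19, 11]` → a = [7, 6, 2, 19, 11] (same object as b); b = [7, 6, 2, 19, 11] (same object as a)
`print(b)` → prints [7, 6, 2, 19, 11]
`x = (5, 6, 5)` → x = (5, 6, 5)
`y = x` → y = (5, 6, 5)
`x += (10, 39)` → x = (5, 6, 5, 10, 39)
`print(y)` → prints (5, 6, 5)

Answer:
[7, 6, 2, 19, 11]
(5, 6, 5)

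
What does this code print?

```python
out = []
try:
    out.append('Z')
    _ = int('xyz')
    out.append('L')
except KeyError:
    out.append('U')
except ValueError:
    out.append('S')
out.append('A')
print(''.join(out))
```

Execution trace: 'Z' (try body) → 'S' (except ValueError) → 'A' (after the try/except). Output: ZSA

Answer: ZSA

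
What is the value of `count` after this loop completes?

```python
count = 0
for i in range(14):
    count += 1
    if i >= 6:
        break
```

Loop breaks when i reaches 6, count is 7
`count` takes the values: 0 → 1 → 2 → 3 → 4 → 5 → 6 → 7

Answer: 7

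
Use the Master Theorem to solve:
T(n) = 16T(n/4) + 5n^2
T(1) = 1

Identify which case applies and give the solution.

a=16, b=4, f(n)=5n^2. log_4(16) = 2. Since c=2 = 2, Case 2 applies: T(n) = Θ(n^log_b(a) · log n) = O(n^2 log n).

Answer: O(n^2 log n) - Case 2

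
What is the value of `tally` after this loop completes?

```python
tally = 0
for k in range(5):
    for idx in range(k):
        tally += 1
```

Triangle number: 0+1+2+...+4
`tally` takes the values: 0 → 1 → 2 → 3 → 4 → 5 → 6 → 7 → 8 → 9 → 10

Answer: 10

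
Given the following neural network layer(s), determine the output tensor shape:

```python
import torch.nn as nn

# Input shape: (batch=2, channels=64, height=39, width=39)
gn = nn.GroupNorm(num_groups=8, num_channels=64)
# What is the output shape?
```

Input: (2, 64, 39, 39) -> Output: (2, 64, 39, 39)

Answer: (2, 64, 39, 39)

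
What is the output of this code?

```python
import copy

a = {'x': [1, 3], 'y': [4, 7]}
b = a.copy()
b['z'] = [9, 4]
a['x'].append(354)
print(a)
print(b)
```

Key concept: shallow copy of dict with mutable values.
Step by step:
`a = {'x': [1, 3], 'y': [4, 7]}` → a = {'x': [1, 3], 'y': [4, 7]}
`b = a.copy()` → b = {'x': [1, 3], 'y': [4, 7]}
`b['z'] = [9, 4]` → b = {'x': [1, 3], 'y': [4, 7], 'z': [9, 4]}
`a['x'].append(354)` → a = {'x': [1, 3, 354], 'y': [4, 7]}; b = {'x': [1, 3, 354], 'y': [4, 7], 'z': [9, 4]}
`print(a)` → prints {'x': [1, 3, 354], 'y': [4, 7]}
`print(b)` → prints {'x': [1, 3, 354], 'y': [4, 7], 'z': [9, 4]}

Answer:
{'x': [1, 3, 354], 'y': [4, 7]}
{'x': [1, 3, 354], 'y': [4, 7], 'z': [9, 4]}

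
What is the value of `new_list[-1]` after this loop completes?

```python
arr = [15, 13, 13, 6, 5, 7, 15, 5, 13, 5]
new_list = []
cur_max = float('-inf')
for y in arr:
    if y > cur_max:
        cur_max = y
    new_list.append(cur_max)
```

Running max ends at 15
`new_list` takes the values: [] → [15] → [15, 15] → [15, 15, 15] → [15, 15, 15, 15] → [15, 15, 15, 15, 15] → [15, 15, 15, 15, 15, 15] → [15, 15, 15, 15, 15, 15, 15] → [15, 15, 15, 15, 15, 15, 15, 15] → [15, 15, 15, 15, 15, 15, 15, 15, 15] → [15, 15, 15, 15, 15, 15, 15, 15, 15, 15]
So `new_list[-1]` = 15

Answer: 15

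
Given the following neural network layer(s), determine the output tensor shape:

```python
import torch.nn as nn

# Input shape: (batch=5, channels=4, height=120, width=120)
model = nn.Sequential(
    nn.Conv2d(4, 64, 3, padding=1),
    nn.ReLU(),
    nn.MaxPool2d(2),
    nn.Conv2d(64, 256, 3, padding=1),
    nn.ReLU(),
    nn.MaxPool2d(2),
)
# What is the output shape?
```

Input: (5, 4, 120, 120) -> after first Conv2d: (5, 64, 120, 120) -> after first MaxPool2d: (5, 64, 60, 60) -> after second Conv2d: (5, 256, 60, 60) -> Output: (5, 256, 30, 30)

Answer: (5, 256, 30, 30)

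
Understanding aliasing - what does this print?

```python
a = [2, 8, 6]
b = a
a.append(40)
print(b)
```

Key concept: basic list aliasing.
Step by step:
`a = [2, 8, 6]` → a = [2, 8, 6]
`b = a` → b = [2, 8, 6] (same object as a)
`a.append(40)` → a = [2, 8, 6, 40] (same object as b); b = [2, 8, 6, 40] (same object as a)
`print(b)` → prints [2, 8, 6, 40]

Answer: [2, 8, 6, 40]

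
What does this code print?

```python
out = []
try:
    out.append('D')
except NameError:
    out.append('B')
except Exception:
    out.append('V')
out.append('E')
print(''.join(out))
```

Execution trace: 'D' (try body, no exception) → 'E' (after the try/except). Output: DE

Answer: DE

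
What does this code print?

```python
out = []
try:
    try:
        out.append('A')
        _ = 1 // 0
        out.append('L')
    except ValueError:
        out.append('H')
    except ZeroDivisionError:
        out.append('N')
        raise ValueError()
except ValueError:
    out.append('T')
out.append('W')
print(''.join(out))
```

Execution trace: 'A' (inner try body) → 'N' (inner except ZeroDivisionError) → 'T' (outer except ValueError) → 'W' (after the try/except). Output: ANTW

Answer: ANTW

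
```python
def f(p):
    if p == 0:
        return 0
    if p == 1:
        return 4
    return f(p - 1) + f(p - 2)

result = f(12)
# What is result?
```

Build up from base cases: f(0)=0, f(1)=4, f(2)=4, f(3)=8, f(4)=12, f(5)=20, f(6)=32, ..., f(12)=576

Answer: 576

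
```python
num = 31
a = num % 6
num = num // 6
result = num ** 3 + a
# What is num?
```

Trace:
`num = 31` → num = 31
`a = num % 6` → a = 1
`num = num // 6` → num = 5
`result = num ** 3 + a` → result = 126
So num = 5

Answer: 5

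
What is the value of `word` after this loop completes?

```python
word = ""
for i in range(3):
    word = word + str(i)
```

Concatenate digits 0 to 2
`word` takes the values: "" → "0" → "01" → "012"

Answer: "012"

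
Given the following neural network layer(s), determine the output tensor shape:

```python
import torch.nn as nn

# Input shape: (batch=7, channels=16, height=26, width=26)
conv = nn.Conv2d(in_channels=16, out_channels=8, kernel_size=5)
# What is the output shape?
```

Input: (7, 16, 26, 26) -> Output: (7, 8, 22, 22)

Answer: (7, 8, 22, 22)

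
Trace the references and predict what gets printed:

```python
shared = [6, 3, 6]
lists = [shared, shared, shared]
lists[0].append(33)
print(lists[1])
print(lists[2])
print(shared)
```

Key concept: list of same reference.
Step by step:
`shared = [6, 3, 6]` → shared = [6, 3, 6]
`lists = [shared, shared, shared]` → lists = [[6, 3, 6], [6, 3, 6], [6, 3, 6]]
`lists[0].append(33)` → shared = [6, 3, 6, 33]; lists = [[6, 3, 6, 33], [6, 3, 6, 33], [6, 3, 6, 33]]
`print(lists[1])` → prints [6, 3, 6, 33]
`print(lists[2])` → prints [6, 3, 6, 33]
`print(shared)` → prints [6, 3, 6, 33]

Answer:
[6, 3, 6, 33]
[6, 3, 6, 33]
[6, 3, 6, 33]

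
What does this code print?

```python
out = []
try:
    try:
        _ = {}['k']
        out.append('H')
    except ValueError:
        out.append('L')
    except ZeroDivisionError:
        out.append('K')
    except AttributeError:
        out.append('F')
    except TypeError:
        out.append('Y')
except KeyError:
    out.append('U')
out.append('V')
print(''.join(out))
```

Execution trace: 'U' (outer except KeyError) → 'V' (after the try/except). Output: UV

Answer: UV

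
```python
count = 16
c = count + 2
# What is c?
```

Trace:
`count = 16` → count = 16
`c = count + 2` → c = 18
So c = 18

Answer: 18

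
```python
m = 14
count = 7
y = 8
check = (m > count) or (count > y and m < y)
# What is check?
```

Trace:
`m = 14` → m = 14
`count = 7` → count = 7
`y = 8` → y = 8
`check = (m > count) or (count > y and m < y)` → check = True
So check = True

Answer: True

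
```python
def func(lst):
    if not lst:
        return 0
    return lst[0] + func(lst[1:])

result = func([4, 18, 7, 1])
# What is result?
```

4 + 18 + 7 + 1 + 0 = 30

Answer: 30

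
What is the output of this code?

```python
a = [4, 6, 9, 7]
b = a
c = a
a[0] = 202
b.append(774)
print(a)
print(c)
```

Key concept: multiple aliases.
Step by step:
`a = [4, 6, 9, 7]` → a = [4, 6, 9, 7]
`b = a` → b = [4, 6, 9, 7] (same object as a)
`c = a` → c = [4, 6, 9, 7] (same object as a, b)
`a[0] = 202` → a = [202, 6, 9, 7] (same object as b, c); b = [202, 6, 9, 7] (same object as a, c); c = [202, 6, 9, 7] (same object as a, b)
`b.append(774)` → a = [202, 6, 9, 7, 774] (same object as b, c); b = [202, 6, 9, 7, 774] (same object as a, c); c = [202, 6, 9, 7, 774] (same object as a, b)
`print(a)` → prints [202, 6, 9, 7, 774]
`print(c)` → prints [202, 6, 9, 7, 774]

Answer:
[202, 6, 9, 7, 774]
[202, 6, 9, 7, 774]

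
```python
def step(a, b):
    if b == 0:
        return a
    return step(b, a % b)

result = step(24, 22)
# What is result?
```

step(24, 22) -> step(22, 2) -> step(2, 0) -> 2

Answer: 2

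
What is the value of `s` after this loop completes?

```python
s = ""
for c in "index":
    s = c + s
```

Reverse 'index'
`s` takes the values: "" → "i" → "ni" → "dni" → "edni" → "xedni"

Answer: "xedni"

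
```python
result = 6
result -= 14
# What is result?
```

Trace:
`result = 6` → result = 6
`result -= 14` → result = -8
So result = -8

Answer: -8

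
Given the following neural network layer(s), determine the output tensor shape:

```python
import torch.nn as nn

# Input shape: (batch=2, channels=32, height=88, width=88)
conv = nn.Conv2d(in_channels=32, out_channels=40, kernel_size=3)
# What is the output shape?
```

Input: (2, 32, 88, 88) -> Output: (2, 40, 86, 86)

Answer: (2, 40, 86, 86)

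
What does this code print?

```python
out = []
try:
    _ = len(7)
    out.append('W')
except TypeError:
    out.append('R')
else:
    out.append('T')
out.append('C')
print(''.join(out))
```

Execution trace: 'R' (except TypeError) → 'C' (after the try/except). Output: RC

Answer: RC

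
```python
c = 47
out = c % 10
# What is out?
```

Trace:
`c = 47` → c = 47
`out = c % 10` → out = 7
So out = 7

Answer: 7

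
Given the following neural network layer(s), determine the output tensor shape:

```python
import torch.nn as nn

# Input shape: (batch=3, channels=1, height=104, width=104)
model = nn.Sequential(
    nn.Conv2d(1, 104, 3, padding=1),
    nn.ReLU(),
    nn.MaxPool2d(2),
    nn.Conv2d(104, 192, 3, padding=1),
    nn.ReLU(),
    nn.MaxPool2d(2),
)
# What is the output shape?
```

Input: (3, 1, 104, 104) -> after first Conv2d: (3, 104, 104, 104) -> after first MaxPool2d: (3, 104, 52, 52) -> after second Conv2d: (3, 192, 52, 52) -> Output: (3, 192, 26, 26)

Answer: (3, 192, 26, 26)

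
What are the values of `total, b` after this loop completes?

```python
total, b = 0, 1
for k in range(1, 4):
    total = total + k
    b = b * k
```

Sum and factorial of 1 to 3
`total, b` takes the values: (0, 1) → (1, 1) → (3, 1) → (3, 2) → (6, 2) → (6, 6)

Answer: 6, 6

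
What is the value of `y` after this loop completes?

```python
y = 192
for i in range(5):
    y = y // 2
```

Halve 5 times: 192 // 2^5 = 6
`y` takes the values: 192 → 96 → 48 → 24 → 12 → 6

Answer: 6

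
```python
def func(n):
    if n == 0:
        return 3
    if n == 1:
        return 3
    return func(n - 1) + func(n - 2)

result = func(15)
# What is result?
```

Build up from base cases: func(0)=3, func(1)=3, func(2)=6, func(3)=9, func(4)=15, func(5)=24, func(6)=39, ..., func(15)=2961

Answer: 2961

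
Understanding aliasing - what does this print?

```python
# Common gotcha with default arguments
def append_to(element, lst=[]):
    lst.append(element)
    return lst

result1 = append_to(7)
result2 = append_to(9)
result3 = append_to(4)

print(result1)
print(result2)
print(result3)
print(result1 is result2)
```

Key concept: mutable default argument gotcha.
Step by step:
`result1 = append_to(7)` → result1 = [7]
`result2 = append_to(9)` → result1 = [7, 9] (same object as result2); result2 = [7, 9] (same object as result1)
`result3 = append_to(4)` → result1 = [7, 9, 4] (same object as result2, result3); result2 = [7, 9, 4] (same object as result1, result3); result3 = [7, 9, 4] (same object as result1, result2)
`print(result1)` → prints [7, 9, 4]
`print(result2)` → prints [7, 9, 4]
`print(result3)` → prints [7, 9, 4]
`print(result1 is result2)` → prints True

Answer:
[7, 9, 4]
[7, 9, 4]
[7, 9, 4]
True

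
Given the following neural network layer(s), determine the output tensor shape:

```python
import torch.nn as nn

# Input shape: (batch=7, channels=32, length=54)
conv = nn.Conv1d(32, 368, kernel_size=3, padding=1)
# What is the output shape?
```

Input: (7, 32, 54) -> Output: (7, 368, 54)

Answer: (7, 368, 54)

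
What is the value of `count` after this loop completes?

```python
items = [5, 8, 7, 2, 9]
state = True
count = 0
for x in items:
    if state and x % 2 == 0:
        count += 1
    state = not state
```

Count even values at even positions
`count` takes the values: 0

Answer: 0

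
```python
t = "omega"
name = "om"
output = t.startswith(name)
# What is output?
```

Trace:
`t = "omega"` → t = 'omega'
`name = "om"` → name = 'om'
`output = t.startswith(name)` → output = True
So output = True

Answer: True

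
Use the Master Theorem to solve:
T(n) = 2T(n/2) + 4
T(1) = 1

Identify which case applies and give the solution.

a=2, b=2, f(n)=4. log_2(2) = 1. Since c=0 < 1, Case 1 applies: T(n) = Θ(n^log_b(a)) = O(n).

Answer: O(n) - Case 1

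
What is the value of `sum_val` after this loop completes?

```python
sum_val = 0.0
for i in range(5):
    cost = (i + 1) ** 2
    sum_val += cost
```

Sum of squared losses 1² + 2² + ... + 5²
`sum_val` takes the values: 0.0 → 1.0 → 5.0 → 14.0 → 30.0 → 55.0

Answer: 55.0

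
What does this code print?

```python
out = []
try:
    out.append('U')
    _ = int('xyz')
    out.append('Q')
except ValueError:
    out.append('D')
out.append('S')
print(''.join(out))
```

Execution trace: 'U' (try body) → 'D' (except ValueError) → 'S' (after the try/except). Output: UDS

Answer: UDS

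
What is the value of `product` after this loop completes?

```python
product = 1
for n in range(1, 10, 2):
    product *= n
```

Product of 1, 3, 5, ... up to 9
`product` takes the values: 1 → 3 → 15 → 105 → 945

Answer: 945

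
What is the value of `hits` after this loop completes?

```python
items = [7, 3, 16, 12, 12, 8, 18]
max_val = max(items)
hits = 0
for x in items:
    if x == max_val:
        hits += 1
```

Count of max value 18 in [7, 3, 16, 12, 12, 8, 18]
`hits` takes the values: 0 → 1

Answer: 1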